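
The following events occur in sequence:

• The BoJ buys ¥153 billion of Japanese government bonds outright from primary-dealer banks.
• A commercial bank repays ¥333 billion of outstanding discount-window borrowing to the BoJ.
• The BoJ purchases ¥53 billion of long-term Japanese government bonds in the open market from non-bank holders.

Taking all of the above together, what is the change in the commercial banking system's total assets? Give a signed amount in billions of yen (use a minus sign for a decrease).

-¥280 billion

BoJ balance sheet:
  Assets:      Securities +¥206B, Loans to banks −¥333B
  Liabilities: Bank reserves −¥127B
Commercial banking system:
  Assets:      Reserves at CB −¥127B, Securities −¥153B
  Liabilities: Checkable deposits +¥53B, Borrowings from CB −¥333B
Change in total bank assets = -¥280 billion.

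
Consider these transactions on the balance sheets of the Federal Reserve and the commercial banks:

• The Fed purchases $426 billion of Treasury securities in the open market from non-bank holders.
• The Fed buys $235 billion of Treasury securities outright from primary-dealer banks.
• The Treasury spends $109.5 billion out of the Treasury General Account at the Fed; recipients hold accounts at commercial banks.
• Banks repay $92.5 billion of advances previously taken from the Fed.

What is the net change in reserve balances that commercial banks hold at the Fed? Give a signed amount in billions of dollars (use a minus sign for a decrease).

+$678 billion

Asset purchase (from non-banks) $426 billion: the Fed pays by crediting reserve accounts → +$426B.
OMO purchase (from banks) $235 billion: the Fed pays by crediting reserve accounts → +$235B.
Government spending $109.5 billion: government payments flow into bank reserve accounts → +$109.5B.
Discount-window repayment $92.5 billion: repayment is debited from reserves → −$92.5B.
Net: 426 + 235 + 109.5 − 92.5 = +$678 billion.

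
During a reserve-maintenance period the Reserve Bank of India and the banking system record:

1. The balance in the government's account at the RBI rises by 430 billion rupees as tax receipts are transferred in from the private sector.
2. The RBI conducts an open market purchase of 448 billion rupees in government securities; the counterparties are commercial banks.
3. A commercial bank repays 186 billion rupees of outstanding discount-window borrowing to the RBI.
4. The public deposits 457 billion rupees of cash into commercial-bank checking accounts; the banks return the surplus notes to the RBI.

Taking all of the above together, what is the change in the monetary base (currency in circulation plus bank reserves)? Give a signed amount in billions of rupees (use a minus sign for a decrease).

Government account inflow 430 billion rupees: reserves shift to a non-base liability → −430B.
OMO purchase (from banks) 448 billion rupees: RBI balance sheet expands → +448B.
Discount-window repayment 186 billion rupees: RBI balance sheet contracts → −186B.
Currency deposit 457 billion rupees: just a shift between currency and reserves — both are base money → 0.
Net: −430 + 448 − 186 + 0 = -168 billion.

-168 billion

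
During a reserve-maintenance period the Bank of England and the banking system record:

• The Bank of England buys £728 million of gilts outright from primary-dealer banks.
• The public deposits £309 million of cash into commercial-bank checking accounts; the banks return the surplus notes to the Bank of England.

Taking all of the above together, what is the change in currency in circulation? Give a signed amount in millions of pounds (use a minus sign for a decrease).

-£309 million

OMO purchase (from banks) £728 million: no currency enters or leaves circulation → 0.
Currency deposit £309 million: notes return to the central bank → −£309M.
Net: 0 − 309 = -£309 million.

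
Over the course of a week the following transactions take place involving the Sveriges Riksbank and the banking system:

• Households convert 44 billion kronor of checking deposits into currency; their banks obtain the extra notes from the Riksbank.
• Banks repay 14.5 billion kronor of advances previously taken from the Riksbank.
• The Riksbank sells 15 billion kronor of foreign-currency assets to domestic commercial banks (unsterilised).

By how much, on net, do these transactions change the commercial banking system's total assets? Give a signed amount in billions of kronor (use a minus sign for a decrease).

-58.5 billion

Riksbank balance sheet:
  Assets:      Loans to banks −14.5B, Foreign assets −15B
  Liabilities: Bank reserves −73.5B, Currency in circulation +44B
Commercial banking system:
  Assets:      Reserves at CB −73.5B, Foreign assets +15B
  Liabilities: Checkable deposits −44B, Borrowings from CB −14.5B
Change in total bank assets = -58.5 billion.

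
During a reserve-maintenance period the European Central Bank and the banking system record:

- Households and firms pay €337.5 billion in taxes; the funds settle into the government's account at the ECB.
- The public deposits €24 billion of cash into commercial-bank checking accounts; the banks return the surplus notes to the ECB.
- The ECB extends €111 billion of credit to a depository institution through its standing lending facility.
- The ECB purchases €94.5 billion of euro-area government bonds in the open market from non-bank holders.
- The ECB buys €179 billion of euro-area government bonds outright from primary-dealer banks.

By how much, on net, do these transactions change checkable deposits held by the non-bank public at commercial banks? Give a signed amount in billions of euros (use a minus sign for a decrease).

ECB balance sheet:
  Assets:      Securities +€273.5B, Loans to banks +€111B
  Liabilities: Bank reserves +€71B, Currency in circulation −€24B, Government deposits +€337.5B
Commercial banking system:
  Assets:      Reserves at CB +€71B, Securities −€179B
  Liabilities: Checkable deposits −€219B, Borrowings from CB +€111B
So the change in checkable deposits held by the non-bank public at commercial banks is -€219 billion.

-€219 billion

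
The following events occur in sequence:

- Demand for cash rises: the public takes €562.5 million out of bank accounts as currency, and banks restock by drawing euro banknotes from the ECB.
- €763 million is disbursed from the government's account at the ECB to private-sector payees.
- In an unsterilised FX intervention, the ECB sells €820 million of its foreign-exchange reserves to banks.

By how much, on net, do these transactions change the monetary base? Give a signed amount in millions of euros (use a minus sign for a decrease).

Currency withdrawal €562.5 million: just a shift between currency and reserves — both are base money → 0.
Government spending €763 million: a non-base liability converts back to reserves → +€763M.
FX sale €820 million: ECB balance sheet contracts → −€820M.
Net: 0 + 763 − 820 = -€57 million.

-€57 million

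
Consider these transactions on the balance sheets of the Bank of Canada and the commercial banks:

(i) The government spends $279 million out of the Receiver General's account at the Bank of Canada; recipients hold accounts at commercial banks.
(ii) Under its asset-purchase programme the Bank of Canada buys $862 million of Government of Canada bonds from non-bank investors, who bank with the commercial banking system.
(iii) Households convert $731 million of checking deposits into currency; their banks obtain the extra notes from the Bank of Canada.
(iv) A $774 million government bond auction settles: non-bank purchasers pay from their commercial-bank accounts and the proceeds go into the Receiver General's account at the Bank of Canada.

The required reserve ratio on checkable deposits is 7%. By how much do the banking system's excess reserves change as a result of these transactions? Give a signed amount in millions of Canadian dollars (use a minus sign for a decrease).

-$338.52 million

Government spending $279 million: reserves +$279M, deposits +$279M.
Asset purchase (from non-banks) $862 million: reserves +$862M, deposits +$862M.
Currency withdrawal $731 million: reserves −$731M, deposits −$731M.
Government account inflow $774 million: reserves −$774M, deposits −$774M.
Totals: Δreserves = −$364M, Δdeposits = −$364M.
Δrequired reserves = 7% × −$364M = −$25.48M.
Δexcess reserves = Δreserves − Δrequired = −$364M − (−$25.48M) = -$338.52 million.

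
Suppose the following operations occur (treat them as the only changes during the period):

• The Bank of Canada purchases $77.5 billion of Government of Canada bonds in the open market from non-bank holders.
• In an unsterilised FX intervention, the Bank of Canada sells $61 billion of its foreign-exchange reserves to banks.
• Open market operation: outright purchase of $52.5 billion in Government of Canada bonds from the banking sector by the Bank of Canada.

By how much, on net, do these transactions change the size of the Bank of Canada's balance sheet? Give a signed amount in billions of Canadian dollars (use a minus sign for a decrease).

Asset purchase (from non-banks) $77.5 billion: a Bank of Canada asset is acquired → +$77.5B.
FX sale $61 billion: a Bank of Canada asset is shed → −$61B.
OMO purchase (from banks) $52.5 billion: a Bank of Canada asset is acquired → +$52.5B.
Net: 77.5 − 61 + 52.5 = +$69 billion.

+$69 billion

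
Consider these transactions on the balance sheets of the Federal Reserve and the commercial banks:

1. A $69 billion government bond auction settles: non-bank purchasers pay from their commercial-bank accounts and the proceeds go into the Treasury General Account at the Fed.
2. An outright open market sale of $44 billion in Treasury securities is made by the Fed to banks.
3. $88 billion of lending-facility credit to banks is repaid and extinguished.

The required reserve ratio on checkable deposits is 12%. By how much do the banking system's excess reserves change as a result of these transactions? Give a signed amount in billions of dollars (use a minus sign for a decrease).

Government account inflow $69 billion: reserves −$69B, deposits −$69B.
OMO sale (to banks) $44 billion: reserves −$44B, deposits 0.
Discount-window repayment $88 billion: reserves −$88B, deposits 0.
Totals: Δreserves = −$201B, Δdeposits = −$69B.
Δrequired reserves = 12% × −$69B = −$8.28B.
Δexcess reserves = Δreserves − Δrequired = −$201B − (−$8.28B) = -$192.72 billion.

-$192.72 billion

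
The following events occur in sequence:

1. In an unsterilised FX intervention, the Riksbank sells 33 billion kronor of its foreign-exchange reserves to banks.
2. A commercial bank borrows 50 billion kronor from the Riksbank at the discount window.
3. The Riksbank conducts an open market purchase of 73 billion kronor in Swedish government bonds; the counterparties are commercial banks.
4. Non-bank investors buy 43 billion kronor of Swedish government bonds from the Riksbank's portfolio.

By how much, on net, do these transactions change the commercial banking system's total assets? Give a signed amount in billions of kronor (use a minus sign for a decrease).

FX sale 33 billion kronor: just an asset swap on bank balance sheets → 0.
Discount-window loan 50 billion kronor: bank balance sheets expand → +50B.
OMO purchase (from banks) 73 billion kronor: just an asset swap on bank balance sheets → 0.
Asset sale (to non-banks) 43 billion kronor: bank balance sheets shrink → −43B.
Net: 0 + 50 + 0 − 43 = +7 billion.

+7 billion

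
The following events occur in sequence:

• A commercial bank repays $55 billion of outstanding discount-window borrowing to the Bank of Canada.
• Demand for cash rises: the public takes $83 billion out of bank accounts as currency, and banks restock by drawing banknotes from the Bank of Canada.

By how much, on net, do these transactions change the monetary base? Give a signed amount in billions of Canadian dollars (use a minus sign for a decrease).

Discount-window repayment $55 billion: Bank of Canada balance sheet contracts → −$55B.
Currency withdrawal $83 billion: just a shift between currency and reserves — both are base money → 0.
Net: −55 + 0 = -$55 billion.

-$55 billion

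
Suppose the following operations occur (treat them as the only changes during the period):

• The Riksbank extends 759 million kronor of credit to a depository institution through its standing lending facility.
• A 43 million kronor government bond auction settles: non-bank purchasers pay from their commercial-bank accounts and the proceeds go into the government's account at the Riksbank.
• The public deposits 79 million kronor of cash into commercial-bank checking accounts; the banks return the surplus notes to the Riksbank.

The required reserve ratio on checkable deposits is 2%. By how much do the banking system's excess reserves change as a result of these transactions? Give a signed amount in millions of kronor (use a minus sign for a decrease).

+794.28 million

Discount-window loan 759 million kronor: reserves +759M, deposits 0.
Government account inflow 43 million kronor: reserves −43M, deposits −43M.
Currency deposit 79 million kronor: reserves +79M, deposits +79M.
Totals: Δreserves = +795M, Δdeposits = +36M.
Δrequired reserves = 2% × +36M = +0.72M.
Δexcess reserves = Δreserves − Δrequired = +795M − (+0.72M) = +794.28 million.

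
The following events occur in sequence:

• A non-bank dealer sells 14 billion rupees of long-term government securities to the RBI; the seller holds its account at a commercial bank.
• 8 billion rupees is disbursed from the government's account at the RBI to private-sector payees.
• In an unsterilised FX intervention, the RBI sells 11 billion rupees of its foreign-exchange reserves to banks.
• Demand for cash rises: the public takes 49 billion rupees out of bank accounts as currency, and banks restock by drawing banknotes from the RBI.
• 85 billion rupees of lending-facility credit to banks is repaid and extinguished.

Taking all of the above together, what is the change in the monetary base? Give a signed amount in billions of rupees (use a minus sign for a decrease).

-74 billion

Asset purchase (from non-banks) 14 billion rupees: RBI balance sheet expands → +14B.
Government spending 8 billion rupees: a non-base liability converts back to reserves → +8B.
FX sale 11 billion rupees: RBI balance sheet contracts → −11B.
Currency withdrawal 49 billion rupees: just a shift between currency and reserves — both are base money → 0.
Discount-window repayment 85 billion rupees: RBI balance sheet contracts → −85B.
Net: 14 + 8 − 11 + 0 − 85 = -74 billion.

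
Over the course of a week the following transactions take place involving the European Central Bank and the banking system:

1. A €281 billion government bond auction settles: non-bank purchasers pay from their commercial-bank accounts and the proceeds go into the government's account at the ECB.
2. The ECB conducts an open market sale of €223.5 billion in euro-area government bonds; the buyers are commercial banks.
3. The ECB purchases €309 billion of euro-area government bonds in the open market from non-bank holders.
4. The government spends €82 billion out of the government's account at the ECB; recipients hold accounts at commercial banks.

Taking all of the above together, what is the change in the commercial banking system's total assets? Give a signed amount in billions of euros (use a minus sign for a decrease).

Government account inflow €281 billion: bank balance sheets shrink → −€281B.
OMO sale (to banks) €223.5 billion: just an asset swap on bank balance sheets → 0.
Asset purchase (from non-banks) €309 billion: bank balance sheets expand → +€309B.
Government spending €82 billion: bank balance sheets expand → +€82B.
Net: −281 + 0 + 309 + 82 = +€110 billion.

+€110 billion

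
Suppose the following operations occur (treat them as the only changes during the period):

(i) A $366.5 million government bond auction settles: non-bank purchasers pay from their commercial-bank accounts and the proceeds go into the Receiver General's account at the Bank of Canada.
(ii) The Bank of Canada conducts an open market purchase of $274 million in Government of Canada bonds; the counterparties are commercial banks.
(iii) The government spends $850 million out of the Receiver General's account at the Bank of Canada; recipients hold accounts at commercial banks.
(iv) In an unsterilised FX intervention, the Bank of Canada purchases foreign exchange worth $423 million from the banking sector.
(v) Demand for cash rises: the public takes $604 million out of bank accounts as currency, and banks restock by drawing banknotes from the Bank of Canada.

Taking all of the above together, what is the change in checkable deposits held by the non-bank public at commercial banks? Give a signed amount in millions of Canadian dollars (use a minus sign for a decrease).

Government account inflow $366.5 million: non-bank counterparties' bank balances fall → −$366.5M.
OMO purchase (from banks) $274 million: the counterparty is a bank, so public deposits are unchanged → 0.
Government spending $850 million: non-bank counterparties' bank balances rise → +$850M.
FX purchase $423 million: the counterparty is a bank, so public deposits are unchanged → 0.
Currency withdrawal $604 million: non-bank counterparties' bank balances fall → −$604M.
Net: −366.5 + 0 + 850 + 0 − 604 = -$120.5 million.

-$120.5 million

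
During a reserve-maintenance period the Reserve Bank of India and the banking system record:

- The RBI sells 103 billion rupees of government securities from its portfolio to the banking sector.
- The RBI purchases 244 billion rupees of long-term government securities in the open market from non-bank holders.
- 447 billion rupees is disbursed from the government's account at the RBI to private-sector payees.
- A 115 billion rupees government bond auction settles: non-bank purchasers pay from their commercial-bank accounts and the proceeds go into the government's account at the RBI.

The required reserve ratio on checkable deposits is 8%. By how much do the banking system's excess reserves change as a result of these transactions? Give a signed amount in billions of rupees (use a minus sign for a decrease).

+426.92 billion

OMO sale (to banks) 103 billion rupees: reserves −103B, deposits 0.
Asset purchase (from non-banks) 244 billion rupees: reserves +244B, deposits +244B.
Government spending 447 billion rupees: reserves +447B, deposits +447B.
Government account inflow 115 billion rupees: reserves −115B, deposits −115B.
Totals: Δreserves = +473B, Δdeposits = +576B.
Δrequired reserves = 8% × +576B = +46.08B.
Δexcess reserves = Δreserves − Δrequired = +473B − (+46.08B) = +426.92 billion.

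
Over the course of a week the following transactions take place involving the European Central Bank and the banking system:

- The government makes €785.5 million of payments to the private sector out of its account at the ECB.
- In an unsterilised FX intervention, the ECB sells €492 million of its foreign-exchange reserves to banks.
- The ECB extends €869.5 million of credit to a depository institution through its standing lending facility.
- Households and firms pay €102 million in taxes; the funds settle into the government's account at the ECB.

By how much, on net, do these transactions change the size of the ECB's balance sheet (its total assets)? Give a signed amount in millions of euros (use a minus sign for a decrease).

ECB balance sheet:
  Assets:      Loans to banks +€869.5M, Foreign assets −€492M
  Liabilities: Bank reserves +€1061M, Government deposits −€683.5M
Change in total ECB assets = +€377.5 million.

+€377.5 million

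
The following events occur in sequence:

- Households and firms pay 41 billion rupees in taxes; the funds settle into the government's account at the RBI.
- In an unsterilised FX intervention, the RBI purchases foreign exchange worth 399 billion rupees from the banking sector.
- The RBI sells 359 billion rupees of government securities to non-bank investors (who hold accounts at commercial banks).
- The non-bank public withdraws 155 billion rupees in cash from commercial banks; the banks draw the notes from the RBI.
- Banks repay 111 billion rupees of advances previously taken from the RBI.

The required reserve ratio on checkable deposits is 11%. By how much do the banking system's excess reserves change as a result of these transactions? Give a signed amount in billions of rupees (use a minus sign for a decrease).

Government account inflow 41 billion rupees: reserves −41B, deposits −41B.
FX purchase 399 billion rupees: reserves +399B, deposits 0.
Asset sale (to non-banks) 359 billion rupees: reserves −359B, deposits −359B.
Currency withdrawal 155 billion rupees: reserves −155B, deposits −155B.
Discount-window repayment 111 billion rupees: reserves −111B, deposits 0.
Totals: Δreserves = −267B, Δdeposits = −555B.
Δrequired reserves = 11% × −555B = −61.05B.
Δexcess reserves = Δreserves − Δrequired = −267B − (−61.05B) = -205.95 billion.

-205.95 billion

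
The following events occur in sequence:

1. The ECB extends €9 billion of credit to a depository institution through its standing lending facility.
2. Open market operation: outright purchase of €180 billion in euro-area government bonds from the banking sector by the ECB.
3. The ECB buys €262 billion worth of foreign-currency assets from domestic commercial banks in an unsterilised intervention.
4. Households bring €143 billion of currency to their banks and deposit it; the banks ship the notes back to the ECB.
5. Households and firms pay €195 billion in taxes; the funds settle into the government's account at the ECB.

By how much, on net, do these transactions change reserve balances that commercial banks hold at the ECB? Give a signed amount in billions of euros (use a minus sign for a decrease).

ECB balance sheet:
  Assets:      Securities +€180B, Loans to banks +€9B, Foreign assets +€262B
  Liabilities: Bank reserves +€399B, Currency in circulation −€143B, Government deposits +€195B
Commercial banking system:
  Assets:      Reserves at CB +€399B, Securities −€180B, Foreign assets −€262B
  Liabilities: Checkable deposits −€52B, Borrowings from CB +€9B
So the change in reserve balances that commercial banks hold at the ECB is +€399 billion.

+€399 billion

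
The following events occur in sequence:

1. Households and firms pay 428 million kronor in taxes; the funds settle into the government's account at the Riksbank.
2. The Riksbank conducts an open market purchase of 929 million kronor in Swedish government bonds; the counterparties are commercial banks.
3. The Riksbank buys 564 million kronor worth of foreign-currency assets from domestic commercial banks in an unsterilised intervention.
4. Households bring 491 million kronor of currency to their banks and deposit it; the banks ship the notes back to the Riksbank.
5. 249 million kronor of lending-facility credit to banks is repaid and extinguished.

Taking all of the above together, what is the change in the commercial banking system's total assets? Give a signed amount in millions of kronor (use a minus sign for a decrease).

Riksbank balance sheet:
  Assets:      Securities +929M, Loans to banks −249M, Foreign assets +564M
  Liabilities: Bank reserves +1307M, Currency in circulation −491M, Government deposits +428M
Commercial banking system:
  Assets:      Reserves at CB +1307M, Securities −929M, Foreign assets −564M
  Liabilities: Checkable deposits +63M, Borrowings from CB −249M
Change in total bank assets = -186 million.

-186 million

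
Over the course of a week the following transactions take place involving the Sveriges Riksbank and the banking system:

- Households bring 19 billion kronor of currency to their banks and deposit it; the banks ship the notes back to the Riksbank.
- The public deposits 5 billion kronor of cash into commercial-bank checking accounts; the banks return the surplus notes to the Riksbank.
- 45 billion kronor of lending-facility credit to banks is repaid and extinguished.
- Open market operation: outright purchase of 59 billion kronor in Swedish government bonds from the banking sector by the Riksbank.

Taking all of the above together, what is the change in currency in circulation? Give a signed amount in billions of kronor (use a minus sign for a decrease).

Currency deposit 19 billion kronor: notes return to the central bank → −19B.
Currency deposit 5 billion kronor: notes return to the central bank → −5B.
Discount-window repayment 45 billion kronor: no currency enters or leaves circulation → 0.
OMO purchase (from banks) 59 billion kronor: no currency enters or leaves circulation → 0.
Net: −19 − 5 + 0 + 0 = -24 billion.

-24 billion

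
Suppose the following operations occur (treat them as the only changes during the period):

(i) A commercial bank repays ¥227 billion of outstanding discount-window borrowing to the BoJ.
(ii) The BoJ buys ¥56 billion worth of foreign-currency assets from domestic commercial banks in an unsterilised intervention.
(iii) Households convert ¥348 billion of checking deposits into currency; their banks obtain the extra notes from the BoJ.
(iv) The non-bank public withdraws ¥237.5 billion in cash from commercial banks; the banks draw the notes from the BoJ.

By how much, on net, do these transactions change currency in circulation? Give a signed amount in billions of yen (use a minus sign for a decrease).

+¥585.5 billion

Discount-window repayment ¥227 billion: no currency enters or leaves circulation → 0.
FX purchase ¥56 billion: no currency enters or leaves circulation → 0.
Currency withdrawal ¥348 billion: notes leave the central bank → +¥348B.
Currency withdrawal ¥237.5 billion: notes leave the central bank → +¥237.5B.
Net: 0 + 0 + 348 + 237.5 = +¥585.5 billion.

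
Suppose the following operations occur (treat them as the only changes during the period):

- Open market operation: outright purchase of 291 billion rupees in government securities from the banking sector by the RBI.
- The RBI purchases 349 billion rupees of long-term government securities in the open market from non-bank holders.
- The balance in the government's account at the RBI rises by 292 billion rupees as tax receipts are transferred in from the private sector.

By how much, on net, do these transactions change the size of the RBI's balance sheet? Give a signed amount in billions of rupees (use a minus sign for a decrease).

OMO purchase (from banks) 291 billion rupees: an RBI asset is acquired → +291B.
Asset purchase (from non-banks) 349 billion rupees: an RBI asset is acquired → +349B.
Government account inflow 292 billion rupees: only the composition of liabilities changes → 0.
Net: 291 + 349 + 0 = +640 billion.

+640 billion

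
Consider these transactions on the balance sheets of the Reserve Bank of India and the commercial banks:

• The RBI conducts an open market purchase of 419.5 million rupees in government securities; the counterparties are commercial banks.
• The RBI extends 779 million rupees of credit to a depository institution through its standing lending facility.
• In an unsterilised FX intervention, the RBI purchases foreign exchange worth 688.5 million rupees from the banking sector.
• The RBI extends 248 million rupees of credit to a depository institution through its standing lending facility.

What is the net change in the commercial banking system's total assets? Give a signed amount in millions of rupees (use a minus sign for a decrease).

RBI balance sheet:
  Assets:      Securities +419.5M, Loans to banks +1027M, Foreign assets +688.5M
  Liabilities: Bank reserves +2135M
Commercial banking system:
  Assets:      Reserves at CB +2135M, Securities −419.5M, Foreign assets −688.5M
  Liabilities: Borrowings from CB +1027M
Change in total bank assets = +1027 million.

+1027 million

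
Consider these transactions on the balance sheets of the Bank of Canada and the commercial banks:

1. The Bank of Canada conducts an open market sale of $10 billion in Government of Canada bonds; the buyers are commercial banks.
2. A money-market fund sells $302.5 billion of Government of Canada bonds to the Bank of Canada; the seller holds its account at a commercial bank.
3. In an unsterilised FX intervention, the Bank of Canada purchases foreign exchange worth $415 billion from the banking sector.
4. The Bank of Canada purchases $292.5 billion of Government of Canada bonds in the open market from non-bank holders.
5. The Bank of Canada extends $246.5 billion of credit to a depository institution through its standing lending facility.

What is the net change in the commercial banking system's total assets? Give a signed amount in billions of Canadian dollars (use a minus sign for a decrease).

OMO sale (to banks) $10 billion: just an asset swap on bank balance sheets → 0.
Asset purchase (from non-banks) $302.5 billion: bank balance sheets expand → +$302.5B.
FX purchase $415 billion: just an asset swap on bank balance sheets → 0.
Asset purchase (from non-banks) $292.5 billion: bank balance sheets expand → +$292.5B.
Discount-window loan $246.5 billion: bank balance sheets expand → +$246.5B.
Net: 0 + 302.5 + 0 + 292.5 + 246.5 = +$841.5 billion.

+$841.5 billion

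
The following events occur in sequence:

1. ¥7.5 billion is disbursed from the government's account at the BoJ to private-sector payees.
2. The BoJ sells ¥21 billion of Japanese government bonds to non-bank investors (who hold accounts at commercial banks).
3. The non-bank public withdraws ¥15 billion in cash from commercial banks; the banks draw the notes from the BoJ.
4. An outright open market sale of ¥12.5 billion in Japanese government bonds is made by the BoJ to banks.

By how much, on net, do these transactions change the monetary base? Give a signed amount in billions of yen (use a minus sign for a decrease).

BoJ balance sheet:
  Assets:      Securities −¥33.5B
  Liabilities: Bank reserves −¥41B, Currency in circulation +¥15B, Government deposits −¥7.5B
Commercial banking system:
  Assets:      Reserves at CB −¥41B, Securities +¥12.5B
  Liabilities: Checkable deposits −¥28.5B
Monetary base = currency + reserves: +¥15B + (−¥41B) = -¥26 billion.

-¥26 billion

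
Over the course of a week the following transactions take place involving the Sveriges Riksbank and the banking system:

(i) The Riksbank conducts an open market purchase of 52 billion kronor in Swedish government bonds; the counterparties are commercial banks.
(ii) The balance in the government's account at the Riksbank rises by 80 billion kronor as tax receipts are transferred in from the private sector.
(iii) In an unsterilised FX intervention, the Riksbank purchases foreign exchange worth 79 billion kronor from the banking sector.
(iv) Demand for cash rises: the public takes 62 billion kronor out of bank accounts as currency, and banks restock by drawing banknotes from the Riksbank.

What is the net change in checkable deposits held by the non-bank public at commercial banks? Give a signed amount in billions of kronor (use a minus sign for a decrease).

Riksbank balance sheet:
  Assets:      Securities +52B, Foreign assets +79B
  Liabilities: Bank reserves −11B, Currency in circulation +62B, Government deposits +80B
Commercial banking system:
  Assets:      Reserves at CB −11B, Securities −52B, Foreign assets −79B
  Liabilities: Checkable deposits −142B
So the change in checkable deposits held by the non-bank public at commercial banks is -142 billion.

-142 billion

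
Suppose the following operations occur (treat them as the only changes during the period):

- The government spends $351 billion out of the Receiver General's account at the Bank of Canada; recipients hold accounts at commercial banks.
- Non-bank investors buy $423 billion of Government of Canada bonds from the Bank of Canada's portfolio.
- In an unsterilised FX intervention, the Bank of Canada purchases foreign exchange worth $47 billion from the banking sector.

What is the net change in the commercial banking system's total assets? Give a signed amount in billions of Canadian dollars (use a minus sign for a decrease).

-$72 billion

Bank of Canada balance sheet:
  Assets:      Securities −$423B, Foreign assets +$47B
  Liabilities: Bank reserves −$25B, Government deposits −$351B
Commercial banking system:
  Assets:      Reserves at CB −$25B, Foreign assets −$47B
  Liabilities: Checkable deposits −$72B
Change in total bank assets = -$72 billion.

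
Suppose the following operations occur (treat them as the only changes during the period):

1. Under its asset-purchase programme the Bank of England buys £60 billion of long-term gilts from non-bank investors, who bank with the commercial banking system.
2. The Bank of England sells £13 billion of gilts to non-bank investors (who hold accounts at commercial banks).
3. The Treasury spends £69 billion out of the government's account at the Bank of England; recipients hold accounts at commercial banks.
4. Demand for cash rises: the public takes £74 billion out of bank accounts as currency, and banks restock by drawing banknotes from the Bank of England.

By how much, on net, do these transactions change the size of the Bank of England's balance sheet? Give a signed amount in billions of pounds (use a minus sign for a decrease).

Bank of England balance sheet:
  Assets:      Securities +£47B
  Liabilities: Bank reserves +£42B, Currency in circulation +£74B, Government deposits −£69B
Commercial banking system:
  Assets:      Reserves at CB +£42B
  Liabilities: Checkable deposits +£42B
Change in total Bank of England assets = +£47 billion.

+£47 billion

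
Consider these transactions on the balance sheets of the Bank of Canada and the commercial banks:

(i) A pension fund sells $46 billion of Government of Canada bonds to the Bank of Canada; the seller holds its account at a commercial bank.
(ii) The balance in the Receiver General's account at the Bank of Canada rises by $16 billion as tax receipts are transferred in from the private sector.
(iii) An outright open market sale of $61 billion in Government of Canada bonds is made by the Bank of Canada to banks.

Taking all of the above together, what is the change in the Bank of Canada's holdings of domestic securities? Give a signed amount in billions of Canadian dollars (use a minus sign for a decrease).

Bank of Canada balance sheet:
  Assets:      Securities −$15B
  Liabilities: Bank reserves −$31B, Government deposits +$16B
Commercial banking system:
  Assets:      Reserves at CB −$31B, Securities +$61B
  Liabilities: Checkable deposits +$30B
So the change in the Bank of Canada's holdings of domestic securities is -$15 billion.

-$15 billion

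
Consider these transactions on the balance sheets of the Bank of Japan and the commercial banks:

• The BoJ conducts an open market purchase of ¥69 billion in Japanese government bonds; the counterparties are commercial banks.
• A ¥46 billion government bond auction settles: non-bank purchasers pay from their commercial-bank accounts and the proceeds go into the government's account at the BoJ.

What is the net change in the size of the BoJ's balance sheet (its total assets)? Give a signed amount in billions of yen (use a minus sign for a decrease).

+¥69 billion

OMO purchase (from banks) ¥69 billion: a BoJ asset is acquired → +¥69B.
Government account inflow ¥46 billion: only the composition of liabilities changes → 0.
Net: 69 + 0 = +¥69 billion.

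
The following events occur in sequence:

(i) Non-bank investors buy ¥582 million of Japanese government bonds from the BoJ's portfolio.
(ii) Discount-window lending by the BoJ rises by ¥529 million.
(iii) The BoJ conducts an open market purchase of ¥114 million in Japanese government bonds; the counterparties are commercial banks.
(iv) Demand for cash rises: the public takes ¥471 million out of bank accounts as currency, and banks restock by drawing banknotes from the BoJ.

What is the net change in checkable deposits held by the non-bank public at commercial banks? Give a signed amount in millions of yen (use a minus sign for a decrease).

-¥1053 million

Asset sale (to non-banks) ¥582 million: non-bank counterparties' bank balances fall → −¥582M.
Discount-window loan ¥529 million: the counterparty is a bank, so public deposits are unchanged → 0.
OMO purchase (from banks) ¥114 million: the counterparty is a bank, so public deposits are unchanged → 0.
Currency withdrawal ¥471 million: non-bank counterparties' bank balances fall → −¥471M.
Net: −582 + 0 + 0 − 471 = -¥1053 million.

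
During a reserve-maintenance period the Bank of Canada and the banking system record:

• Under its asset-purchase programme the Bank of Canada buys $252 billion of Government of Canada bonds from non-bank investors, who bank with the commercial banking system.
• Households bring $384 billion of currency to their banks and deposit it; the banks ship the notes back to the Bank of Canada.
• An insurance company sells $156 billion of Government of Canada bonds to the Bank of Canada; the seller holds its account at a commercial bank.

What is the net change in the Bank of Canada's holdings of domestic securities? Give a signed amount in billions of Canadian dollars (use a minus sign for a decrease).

+$408 billion

Bank of Canada balance sheet:
  Assets:      Securities +$408B
  Liabilities: Bank reserves +$792B, Currency in circulation −$384B
Commercial banking system:
  Assets:      Reserves at CB +$792B
  Liabilities: Checkable deposits +$792B
So the change in the Bank of Canada's holdings of domestic securities is +$408 billion.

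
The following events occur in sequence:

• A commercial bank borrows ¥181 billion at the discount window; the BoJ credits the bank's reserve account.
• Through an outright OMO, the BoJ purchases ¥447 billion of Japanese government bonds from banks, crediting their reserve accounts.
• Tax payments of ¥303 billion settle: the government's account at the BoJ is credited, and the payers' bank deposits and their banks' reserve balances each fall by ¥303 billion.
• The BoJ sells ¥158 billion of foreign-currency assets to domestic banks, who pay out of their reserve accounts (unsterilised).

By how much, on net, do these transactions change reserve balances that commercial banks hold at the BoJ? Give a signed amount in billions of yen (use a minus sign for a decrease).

+¥167 billion

BoJ balance sheet:
  Assets:      Securities +¥447B, Loans to banks +¥181B, Foreign assets −¥158B
  Liabilities: Bank reserves +¥167B, Government deposits +¥303B
Commercial banking system:
  Assets:      Reserves at CB +¥167B, Securities −¥447B, Foreign assets +¥158B
  Liabilities: Checkable deposits −¥303B, Borrowings from CB +¥181B
So the change in reserve balances that commercial banks hold at the BoJ is +¥167 billion.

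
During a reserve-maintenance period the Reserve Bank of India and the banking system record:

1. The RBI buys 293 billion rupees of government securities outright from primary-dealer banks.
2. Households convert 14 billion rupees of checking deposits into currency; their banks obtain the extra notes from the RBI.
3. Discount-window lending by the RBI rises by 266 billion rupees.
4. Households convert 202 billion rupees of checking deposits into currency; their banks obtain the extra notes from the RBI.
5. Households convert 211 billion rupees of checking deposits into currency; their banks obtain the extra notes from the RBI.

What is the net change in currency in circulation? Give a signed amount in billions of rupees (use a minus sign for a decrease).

OMO purchase (from banks) 293 billion rupees: no currency enters or leaves circulation → 0.
Currency withdrawal 14 billion rupees: notes leave the central bank → +14B.
Discount-window loan 266 billion rupees: no currency enters or leaves circulation → 0.
Currency withdrawal 202 billion rupees: notes leave the central bank → +202B.
Currency withdrawal 211 billion rupees: notes leave the central bank → +211B.
Net: 0 + 14 + 0 + 202 + 211 = +427 billion.

+427 billion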